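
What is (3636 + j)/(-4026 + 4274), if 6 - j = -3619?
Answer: 7261/248 ≈ 29.278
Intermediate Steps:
j = 3625 (j = 6 - 1*(-3619) = 6 + 3619 = 3625)
(3636 + j)/(-4026 + 4274) = (3636 + 3625)/(-4026 + 4274) = 7261/248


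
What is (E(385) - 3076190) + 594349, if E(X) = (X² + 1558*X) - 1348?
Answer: -1735134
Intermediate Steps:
E(X) = -1348 + X² + 1558*X
(E(385) - 3076190) + 594349 = ((-1348 + 385² + 1558*385) - 3076190) + 594349 = ((-1348 + 148225 + 599830) - 3076190) + 594349 = (746707 - 3076190) + 594349 = -2329483 + 594349 = -1735134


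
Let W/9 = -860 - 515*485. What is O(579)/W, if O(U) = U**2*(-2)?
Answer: 74498/250635 ≈ 0.29724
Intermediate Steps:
O(U) = -2*U**2
W = -2255715 (W = 9*(-860 - 515*485) = 9*(-860 - 249775) = 9*(-250635) = -2255715)
O(579)/W = -2*579**2/(-2255715) = -2*335241*(-1/2255715) = -670482*(-1/2255715) = 74498/250635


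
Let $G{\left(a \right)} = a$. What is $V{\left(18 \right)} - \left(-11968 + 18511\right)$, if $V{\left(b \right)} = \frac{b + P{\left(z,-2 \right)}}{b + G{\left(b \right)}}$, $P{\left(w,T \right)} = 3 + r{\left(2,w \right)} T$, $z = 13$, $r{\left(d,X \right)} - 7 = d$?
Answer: $- \frac{78515}{12} \approx -6542.9$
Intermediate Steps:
$r{\left(d,X \right)} = 7 + d$
$P{\left(w,T \right)} = 3 + 9 T$ ($P{\left(w,T \right)} = 3 + \left(7 + 2\right) T = 3 + 9 T$)
$V{\left(b \right)} = \frac{-15 + b}{2 b}$ ($V{\left(b \right)} = \frac{b + \left(3 + 9 \left(-2\right)\right)}{b + b} = \frac{b + \left(3 - 18\right)}{2 b} = \left(b - 15\right) \frac{1}{2 b} = \left(-15 + b\right) \frac{1}{2 b} = \frac{-15 + b}{2 b}$)
$V{\left(18 \right)} - \left(-11968 + 18511\right) = \frac{-15 + 18}{2 \cdot 18} - \left(-11968 + 18511\right) = \frac{1}{2} \cdot \frac{1}{18} \cdot 3 - 6543 = \frac{1}{12} - 6543 = - \frac{78515}{12}$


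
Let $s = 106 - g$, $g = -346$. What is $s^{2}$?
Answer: $204304$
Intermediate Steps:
$s = 452$ ($s = 106 - -346 = 106 + 346 = 452$)
$s^{2} = 452^{2} = 204304$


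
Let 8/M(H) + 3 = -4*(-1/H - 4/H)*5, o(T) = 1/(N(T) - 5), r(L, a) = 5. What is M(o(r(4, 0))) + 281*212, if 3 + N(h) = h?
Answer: 18050308/303 ≈ 59572.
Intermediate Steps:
N(h) = -3 + h
o(T) = 1/(-8 + T) (o(T) = 1/((-3 + T) - 5) = 1/(-8 + T))
M(H) = 8/(-3 + 100/H) (M(H) = 8/(-3 - 4*(-1/H - 4/H)*5) = 8/(-3 - (-20)/H*5) = 8/(-3 + (20/H)*5) = 8/(-3 + 100/H))
M(o(r(4, 0))) + 281*212 = -8/((-8 + 5)*(-100 + 3/(-8 + 5))) + 281*212 = -8/(-3*(-100 + 3/(-3))) + 59572 = -8*(-⅓)/(-100 + 3*(-⅓)) + 59572 = -8*(-⅓)/(-100 - 1) + 59572 = -8*(-⅓)/(-101) + 59572 = -8*(-⅓)*(-1/101) + 59572 = -8/303 + 59572 = 18050308/303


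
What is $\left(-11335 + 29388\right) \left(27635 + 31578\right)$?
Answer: $1068972289$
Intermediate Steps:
$\left(-11335 + 29388\right) \left(27635 + 31578\right) = 18053 \cdot 59213 = 1068972289$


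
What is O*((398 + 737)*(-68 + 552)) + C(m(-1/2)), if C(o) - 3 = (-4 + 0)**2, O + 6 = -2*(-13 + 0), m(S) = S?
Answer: 10986819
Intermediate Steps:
O = 20 (O = -6 - 2*(-13 + 0) = -6 - 2*(-13) = -6 + 26 = 20)
C(o) = 19 (C(o) = 3 + (-4 + 0)**2 = 3 + (-4)**2 = 3 + 16 = 19)
O*((398 + 737)*(-68 + 552)) + C(m(-1/2)) = 20*((398 + 737)*(-68 + 552)) + 19 = 20*(1135*484) + 19 = 20*549340 + 19 = 10986800 + 19 = 10986819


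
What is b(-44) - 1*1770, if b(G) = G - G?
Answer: -1770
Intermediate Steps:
b(G) = 0
b(-44) - 1*1770 = 0 - 1*1770 = 0 - 1770 = -1770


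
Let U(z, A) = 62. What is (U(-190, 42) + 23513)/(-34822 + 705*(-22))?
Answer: -23575/50332 ≈ -0.46839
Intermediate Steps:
(U(-190, 42) + 23513)/(-34822 + 705*(-22)) = (62 + 23513)/(-34822 + 705*(-22)) = 23575/(-34822 - 15510) = 23575/(-50332) = 23575*(-1/50332) = -23575/50332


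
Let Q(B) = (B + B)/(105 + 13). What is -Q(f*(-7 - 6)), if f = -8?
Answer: -104/59 ≈ -1.7627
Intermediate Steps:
Q(B) = B/59 (Q(B) = (2*B)/118 = (2*B)*(1/118) = B/59)
-Q(f*(-7 - 6)) = -(-8*(-7 - 6))/59 = -(-8*(-13))/59 = -104/59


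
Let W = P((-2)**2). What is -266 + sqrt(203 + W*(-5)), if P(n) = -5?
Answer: -266 + 2*sqrt(57) ≈ -250.90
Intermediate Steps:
W = -5
-266 + sqrt(203 + W*(-5)) = -266 + sqrt(203 - 5*(-5)) = -266 + sqrt(203 + 25) = -266 + sqrt(228) = -266 + 2*sqrt(57)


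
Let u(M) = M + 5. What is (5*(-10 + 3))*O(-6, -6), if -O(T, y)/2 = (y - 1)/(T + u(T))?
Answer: 70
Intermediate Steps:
u(M) = 5 + M
O(T, y) = -2*(-1 + y)/(5 + 2*T) (O(T, y) = -2*(y - 1)/(T + (5 + T)) = -2*(-1 + y)/(5 + 2*T))
(5*(-10 + 3))*O(-6, -6) = (5*(-10 + 3))*(2*(1 - 1*(-6))/(5 + 2*(-6))) = (5*(-7))*(2*(1 + 6)/(5 - 12)) = -70*7/(-7) = -70*(-1)*7/7 = -35*(-2) = 70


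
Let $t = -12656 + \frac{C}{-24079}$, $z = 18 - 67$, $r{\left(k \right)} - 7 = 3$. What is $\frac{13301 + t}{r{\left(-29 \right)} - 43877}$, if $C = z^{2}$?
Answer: $- \frac{15528554}{1056273493} \approx -0.014701$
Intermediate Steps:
$r{\left(k \right)} = 10$ ($r{\left(k \right)} = 7 + 3 = 10$)
$z = -49$ ($z = 18 - 67 = -49$)
$C = 2401$ ($C = \left(-49\right)^{2} = 2401$)
$t = - \frac{304746225}{24079}$ ($t = -12656 + \frac{2401}{-24079} = -12656 + 2401 \left(- \frac{1}{24079}\right) = -12656 - \frac{2401}{24079} = - \frac{304746225}{24079} \approx -12656.0$)
$\frac{13301 + t}{r{\left(-29 \right)} - 43877} = \frac{13301 - \frac{304746225}{24079}}{10 - 43877} = \frac{15528554}{24079 \left(-43867\right)} = \frac{15528554}{24079} \left(- \frac{1}{43867}\right) = - \frac{15528554}{1056273493}$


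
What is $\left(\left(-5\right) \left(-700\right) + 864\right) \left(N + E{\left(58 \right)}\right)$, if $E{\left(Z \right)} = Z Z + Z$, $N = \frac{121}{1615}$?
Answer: $\frac{24118304964}{1615} \approx 1.4934 \cdot 10^{7}$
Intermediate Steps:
$N = \frac{121}{1615}$ ($N = 121 \cdot \frac{1}{1615} = \frac{121}{1615} \approx 0.074923$)
$E{\left(Z \right)} = Z + Z^{2}$ ($E{\left(Z \right)} = Z^{2} + Z = Z + Z^{2}$)
$\left(\left(-5\right) \left(-700\right) + 864\right) \left(N + E{\left(58 \right)}\right) = \left(\left(-5\right) \left(-700\right) + 864\right) \left(\frac{121}{1615} + 58 \left(1 + 58\right)\right) = \left(3500 + 864\right) \left(\frac{121}{1615} + 58 \cdot 59\right) = 4364 \left(\frac{121}{1615} + 3422\right) = 4364 \cdot \frac{5526651}{1615} = \frac{24118304964}{1615}$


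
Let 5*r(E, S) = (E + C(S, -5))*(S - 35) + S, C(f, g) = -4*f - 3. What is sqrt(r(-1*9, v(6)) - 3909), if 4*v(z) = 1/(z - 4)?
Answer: I*sqrt(1528715)/20 ≈ 61.821*I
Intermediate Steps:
C(f, g) = -3 - 4*f
v(z) = 1/(4*(-4 + z)) (v(z) = 1/(4*(z - 4)) = 1/(4*(-4 + z)))
r(E, S) = S/5 + (-35 + S)*(-3 + E - 4*S)/5 (r(E, S) = ((E + (-3 - 4*S))*(S - 35) + S)/5 = ((-3 + E - 4*S)*(-35 + S) + S)/5 = ((-35 + S)*(-3 + E - 4*S) + S)/5 = (S + (-35 + S)*(-3 + E - 4*S))/5 = S/5 + (-35 + S)*(-3 + E - 4*S)/5)
sqrt(r(-1*9, v(6)) - 3909) = sqrt((21 - (-7)*9 - 4*1/(16*(-4 + 6)**2)/5 + 138*(1/(4*(-4 + 6)))/5 + (-1*9)*(1/(4*(-4 + 6)))/5) - 3909) = sqrt((21 - 7*(-9) - 4*((1/4)/2)**2/5 + 138*((1/4)/2)/5 + (1/5)*(-9)*((1/4)/2)) - 3909) = sqrt((21 + 63 - 4*((1/4)*(1/2))**2/5 + 138*((1/4)*(1/2))/5 + (1/5)*(-9)*((1/4)*(1/2))) - 3909) = sqrt((21 + 63 - 4*(1/8)**2/5 + (138/5)*(1/8) + (1/5)*(-9)*(1/8)) - 3909) = sqrt((21 + 63 - 4/5*1/64 + 69/20 - 9/40) - 3909) = sqrt((21 + 63 - 1/80 + 69/20 - 9/40) - 3909) = sqrt(6977/80 - 3909) = sqrt(-305743/80) = I*sqrt(1528715)/20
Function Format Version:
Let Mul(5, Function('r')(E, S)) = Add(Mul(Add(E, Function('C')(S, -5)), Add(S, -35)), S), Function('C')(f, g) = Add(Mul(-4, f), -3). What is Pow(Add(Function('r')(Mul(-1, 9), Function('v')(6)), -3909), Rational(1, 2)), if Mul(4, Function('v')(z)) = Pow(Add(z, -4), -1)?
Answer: Mul(Rational(1, 20), I, Pow(1528715, Rational(1, 2))) ≈ Mul(61.821, I)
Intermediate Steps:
Function('C')(f, g) = Add(-3, Mul(-4, f))
Function('v')(z) = Mul(Rational(1, 4), Pow(Add(-4, z), -1)) (Function('v')(z) = Mul(Rational(1, 4), Pow(Add(z, -4), -1)) = Mul(Rational(1, 4), Pow(Add(-4, z), -1)))
Function('r')(E, S) = Add(Mul(Rational(1, 5), S), Mul(Rational(1, 5), Add(-35, S), Add(-3, E, Mul(-4, S)))) (Function('r')(E, S) = Mul(Rational(1, 5), Add(Mul(Add(E, Add(-3, Mul(-4, S))), Add(S, -35)), S)) = Mul(Rational(1, 5), Add(Mul(Add(-3, E, Mul(-4, S)), Add(-35, S)), S)) = Mul(Rational(1, 5), Add(Mul(Add(-35, S), Add(-3, E, Mul(-4, S))), S)) = Mul(Rational(1, 5), Add(S, Mul(Add(-35, S), Add(-3, E, Mul(-4, S))))) = Add(Mul(Rational(1, 5), S), Mul(Rational(1, 5), Add(-35, S), Add(-3, E, Mul(-4, S)))))
Pow(Add(Function('r')(Mul(-1, 9), Function('v')(6)), -3909), Rational(1, 2)) = Pow(Add(Add(21, Mul(-7, Mul(-1, 9)), Mul(Rational(-4, 5), Pow(Mul(Rational(1, 4), Pow(Add(-4, 6), -1)), 2)), Mul(Rational(138, 5), Mul(Rational(1, 4), Pow(Add(-4, 6), -1))), Mul(Rational(1, 5), Mul(-1, 9), Mul(Rational(1, 4), Pow(Add(-4, 6), -1)))), -3909), Rational(1, 2)) = Pow(Add(Add(21, Mul(-7, -9), Mul(Rational(-4, 5), Pow(Mul(Rational(1, 4), Pow(2, -1)), 2)), Mul(Rational(138, 5), Mul(Rational(1, 4), Pow(2, -1))), Mul(Rational(1, 5), -9, Mul(Rational(1, 4), Pow(2, -1)))), -3909), Rational(1, 2)) = Pow(Add(Add(21, 63, Mul(Rational(-4, 5), Pow(Mul(Rational(1, 4), Rational(1, 2)), 2)), Mul(Rational(138, 5), Mul(Rational(1, 4), Rational(1, 2))), Mul(Rational(1, 5), -9, Mul(Rational(1, 4), Rational(1, 2)))), -3909), Rational(1, 2)) = Pow(Add(Add(21, 63, Mul(Rational(-4, 5), Pow(Rational(1, 8), 2)), Mul(Rational(138, 5), Rational(1, 8)), Mul(Rational(1, 5), -9, Rational(1, 8))), -3909), Rational(1, 2)) = Pow(Add(Add(21, 63, Mul(Rational(-4, 5), Rational(1, 64)), Rational(69, 20), Rational(-9, 40)), -3909), Rational(1, 2)) = Pow(Add(Add(21, 63, Rational(-1, 80), Rational(69, 20), Rational(-9, 40)), -3909), Rational(1, 2)) = Pow(Add(Rational(6977, 80), -3909), Rational(1, 2)) = Pow(Rational(-305743, 80), Rational(1, 2)) = Mul(Rational(1, 20), I, Pow(1528715, Rational(1, 2)))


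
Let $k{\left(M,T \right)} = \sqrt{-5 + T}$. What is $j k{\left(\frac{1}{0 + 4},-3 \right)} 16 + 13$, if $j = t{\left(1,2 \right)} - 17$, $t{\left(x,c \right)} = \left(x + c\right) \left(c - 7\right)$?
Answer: $13 - 1024 i \sqrt{2} \approx 13.0 - 1448.2 i$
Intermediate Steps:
$t{\left(x,c \right)} = \left(-7 + c\right) \left(c + x\right)$ ($t{\left(x,c \right)} = \left(c + x\right) \left(-7 + c\right) = \left(-7 + c\right) \left(c + x\right)$)
$j = -32$ ($j = \left(2^{2} - 14 - 7 + 2 \cdot 1\right) - 17 = \left(4 - 14 - 7 + 2\right) - 17 = -15 - 17 = -32$)
$j k{\left(\frac{1}{0 + 4},-3 \right)} 16 + 13 = - 32 \sqrt{-5 - 3} \cdot 16 + 13 = - 32 \sqrt{-8} \cdot 16 + 13 = - 32 \cdot 2 i \sqrt{2} \cdot 16 + 13 = - 32 \cdot 32 i \sqrt{2} + 13 = - 1024 i \sqrt{2} + 13 = 13 - 1024 i \sqrt{2}$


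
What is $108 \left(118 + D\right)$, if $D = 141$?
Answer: $27972$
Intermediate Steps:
$108 \left(118 + D\right) = 108 \left(118 + 141\right) = 108 \cdot 259 = 27972$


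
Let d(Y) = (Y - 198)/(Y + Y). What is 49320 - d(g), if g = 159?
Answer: 5227933/106 ≈ 49320.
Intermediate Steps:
d(Y) = (-198 + Y)/(2*Y) (d(Y) = (-198 + Y)/((2*Y)) = (-198 + Y)*(1/(2*Y)) = (-198 + Y)/(2*Y))
49320 - d(g) = 49320 - (-198 + 159)/(2*159) = 49320 - (-39)/(2*159) = 49320 - 1*(-13/106) = 49320 + 13/106 = 5227933/106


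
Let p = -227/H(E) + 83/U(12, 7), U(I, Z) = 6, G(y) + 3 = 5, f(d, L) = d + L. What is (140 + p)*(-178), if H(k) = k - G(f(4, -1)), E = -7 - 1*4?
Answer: -1189129/39 ≈ -30491.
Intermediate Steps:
f(d, L) = L + d
G(y) = 2 (G(y) = -3 + 5 = 2)
E = -11 (E = -7 - 4 = -11)
H(k) = -2 + k (H(k) = k - 1*2 = k - 2 = -2 + k)
p = 2441/78 (p = -227/(-2 - 11) + 83/6 = -227/(-13) + 83*(⅙) = -227*(-1/13) + 83/6 = 227/13 + 83/6 = 2441/78 ≈ 31.295)
(140 + p)*(-178) = (140 + 2441/78)*(-178) = (13361/78)*(-178) = -1189129/39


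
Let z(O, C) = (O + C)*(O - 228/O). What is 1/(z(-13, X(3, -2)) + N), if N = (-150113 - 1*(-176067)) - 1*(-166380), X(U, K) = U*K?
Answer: 13/2499221 ≈ 5.2016e-6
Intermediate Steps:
X(U, K) = K*U
z(O, C) = (C + O)*(O - 228/O)
N = 192334 (N = (-150113 + 176067) + 166380 = 25954 + 166380 = 192334)
1/(z(-13, X(3, -2)) + N) = 1/((-228 + (-13)² - 2*3*(-13) - 228*(-2*3)/(-13)) + 192334) = 1/((-228 + 169 - 6*(-13) - 228*(-6)*(-1/13)) + 192334) = 1/((-228 + 169 + 78 - 1368/13) + 192334) = 1/(-1121/13 + 192334) = 1/(2499221/13) = 13/2499221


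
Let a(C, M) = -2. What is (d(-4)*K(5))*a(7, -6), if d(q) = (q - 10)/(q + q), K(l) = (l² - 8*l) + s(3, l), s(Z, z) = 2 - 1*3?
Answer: 56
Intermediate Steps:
s(Z, z) = -1 (s(Z, z) = 2 - 3 = -1)
K(l) = -1 + l² - 8*l (K(l) = (l² - 8*l) - 1 = -1 + l² - 8*l)
d(q) = (-10 + q)/(2*q) (d(q) = (-10 + q)/((2*q)) = (-10 + q)*(1/(2*q)) = (-10 + q)/(2*q))
(d(-4)*K(5))*a(7, -6) = (((½)*(-10 - 4)/(-4))*(-1 + 5² - 8*5))*(-2) = (((½)*(-¼)*(-14))*(-1 + 25 - 40))*(-2) = ((7/4)*(-16))*(-2) = -28*(-2) = 56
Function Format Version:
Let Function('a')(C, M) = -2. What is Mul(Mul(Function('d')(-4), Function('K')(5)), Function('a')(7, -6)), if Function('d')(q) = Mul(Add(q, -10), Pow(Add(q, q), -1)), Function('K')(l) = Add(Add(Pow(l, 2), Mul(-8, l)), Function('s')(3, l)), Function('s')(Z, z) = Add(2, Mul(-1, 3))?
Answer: 56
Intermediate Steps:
Function('s')(Z, z) = -1 (Function('s')(Z, z) = Add(2, -3) = -1)
Function('K')(l) = Add(-1, Pow(l, 2), Mul(-8, l)) (Function('K')(l) = Add(Add(Pow(l, 2), Mul(-8, l)), -1) = Add(-1, Pow(l, 2), Mul(-8, l)))
Function('d')(q) = Mul(Rational(1, 2), Pow(q, -1), Add(-10, q)) (Function('d')(q) = Mul(Add(-10, q), Pow(Mul(2, q), -1)) = Mul(Add(-10, q), Mul(Rational(1, 2), Pow(q, -1))) = Mul(Rational(1, 2), Pow(q, -1), Add(-10, q)))
Mul(Mul(Function('d')(-4), Function('K')(5)), Function('a')(7, -6)) = Mul(Mul(Mul(Rational(1, 2), Pow(-4, -1), Add(-10, -4)), Add(-1, Pow(5, 2), Mul(-8, 5))), -2) = Mul(Mul(Mul(Rational(1, 2), Rational(-1, 4), -14), Add(-1, 25, -40)), -2) = Mul(Mul(Rational(7, 4), -16), -2) = Mul(-28, -2) = 56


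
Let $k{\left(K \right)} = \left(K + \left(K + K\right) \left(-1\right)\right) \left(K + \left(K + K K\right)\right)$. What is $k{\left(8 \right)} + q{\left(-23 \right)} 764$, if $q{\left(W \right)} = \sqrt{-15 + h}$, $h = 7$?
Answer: $-640 + 1528 i \sqrt{2} \approx -640.0 + 2160.9 i$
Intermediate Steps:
$k{\left(K \right)} = - K \left(K^{2} + 2 K\right)$ ($k{\left(K \right)} = \left(K + 2 K \left(-1\right)\right) \left(K + \left(K + K^{2}\right)\right) = \left(K - 2 K\right) \left(K^{2} + 2 K\right) = - K \left(K^{2} + 2 K\right)$)
$q{\left(W \right)} = 2 i \sqrt{2}$ ($q{\left(W \right)} = \sqrt{-15 + 7} = \sqrt{-8} = 2 i \sqrt{2}$)
$k{\left(8 \right)} + q{\left(-23 \right)} 764 = 8^{2} \left(-2 - 8\right) + 2 i \sqrt{2} \cdot 764 = 64 \left(-2 - 8\right) + 1528 i \sqrt{2} = 64 \left(-10\right) + 1528 i \sqrt{2} = -640 + 1528 i \sqrt{2}$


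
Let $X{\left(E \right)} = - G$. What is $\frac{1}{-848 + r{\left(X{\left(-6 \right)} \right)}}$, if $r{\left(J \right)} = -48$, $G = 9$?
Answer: $- \frac{1}{896} \approx -0.0011161$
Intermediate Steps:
$X{\left(E \right)} = -9$ ($X{\left(E \right)} = \left(-1\right) 9 = -9$)
$\frac{1}{-848 + r{\left(X{\left(-6 \right)} \right)}} = \frac{1}{-848 - 48} = \frac{1}{-896} = - \frac{1}{896}$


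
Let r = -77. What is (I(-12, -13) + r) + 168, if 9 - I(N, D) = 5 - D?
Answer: 82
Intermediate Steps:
I(N, D) = 4 + D (I(N, D) = 9 - (5 - D) = 9 + (-5 + D) = 4 + D)
(I(-12, -13) + r) + 168 = ((4 - 13) - 77) + 168 = (-9 - 77) + 168 = -86 + 168 = 82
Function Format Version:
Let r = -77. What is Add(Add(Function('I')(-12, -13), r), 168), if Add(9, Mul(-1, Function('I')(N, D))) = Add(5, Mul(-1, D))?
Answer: 82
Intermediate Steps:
Function('I')(N, D) = Add(4, D) (Function('I')(N, D) = Add(9, Mul(-1, Add(5, Mul(-1, D)))) = Add(9, Add(-5, D)) = Add(4, D))
Add(Add(Function('I')(-12, -13), r), 168) = Add(Add(Add(4, -13), -77), 168) = Add(Add(-9, -77), 168) = Add(-86, 168) = 82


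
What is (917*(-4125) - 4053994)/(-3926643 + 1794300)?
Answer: 7836619/2132343 ≈ 3.6751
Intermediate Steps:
(917*(-4125) - 4053994)/(-3926643 + 1794300) = (-3782625 - 4053994)/(-2132343) = -7836619*(-1/2132343) = 7836619/2132343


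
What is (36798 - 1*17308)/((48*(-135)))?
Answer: -1949/648 ≈ -3.0077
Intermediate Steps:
(36798 - 1*17308)/((48*(-135))) = (36798 - 17308)/(-6480) = 19490*(-1/6480) = -1949/648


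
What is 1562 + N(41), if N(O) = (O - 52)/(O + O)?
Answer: 128073/82 ≈ 1561.9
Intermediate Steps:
N(O) = (-52 + O)/(2*O) (N(O) = (-52 + O)/((2*O)) = (-52 + O)*(1/(2*O)) = (-52 + O)/(2*O))
1562 + N(41) = 1562 + (1/2)*(-52 + 41)/41 = 1562 + (1/2)*(1/41)*(-11) = 1562 - 11/82 = 128073/82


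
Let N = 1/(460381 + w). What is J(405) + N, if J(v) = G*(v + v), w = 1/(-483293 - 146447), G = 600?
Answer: 140901280836983740/289920330939 ≈ 4.8600e+5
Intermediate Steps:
w = -1/629740 (w = 1/(-629740) = -1/629740 ≈ -1.5880e-6)
N = 629740/289920330939 (N = 1/(460381 - 1/629740) = 1/(289920330939/629740) = 629740/289920330939 ≈ 2.1721e-6)
J(v) = 1200*v (J(v) = 600*(v + v) = 600*(2*v) = 1200*v)
J(405) + N = 1200*405 + 629740/289920330939 = 486000 + 629740/289920330939 = 140901280836983740/289920330939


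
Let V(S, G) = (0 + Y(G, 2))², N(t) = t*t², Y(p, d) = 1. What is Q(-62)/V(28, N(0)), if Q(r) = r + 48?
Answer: -14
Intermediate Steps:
Q(r) = 48 + r
N(t) = t³
V(S, G) = 1 (V(S, G) = (0 + 1)² = 1² = 1)
Q(-62)/V(28, N(0)) = (48 - 62)/1 = -14*1 = -14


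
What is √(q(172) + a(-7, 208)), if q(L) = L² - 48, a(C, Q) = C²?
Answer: √29585 ≈ 172.00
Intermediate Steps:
q(L) = -48 + L²
√(q(172) + a(-7, 208)) = √((-48 + 172²) + (-7)²) = √((-48 + 29584) + 49) = √(29536 + 49) = √29585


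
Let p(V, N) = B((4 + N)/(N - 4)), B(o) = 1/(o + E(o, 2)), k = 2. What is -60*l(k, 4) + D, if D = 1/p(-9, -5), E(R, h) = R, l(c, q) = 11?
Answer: -5938/9 ≈ -659.78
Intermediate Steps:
B(o) = 1/(2*o) (B(o) = 1/(o + o) = 1/(2*o))
p(V, N) = (-4 + N)/(2*(4 + N)) (p(V, N) = 1/(2*(((4 + N)/(N - 4)))) = 1/(2*(((4 + N)/(-4 + N)))) = ((-4 + N)/(4 + N))/2 = (-4 + N)/(2*(4 + N)))
D = 2/9 (D = 1/((-4 - 5)/(2*(4 - 5))) = 1/((1/2)*(-9)/(-1)) = 1/((1/2)*(-1)*(-9)) = 1/(9/2) = 2/9 ≈ 0.22222)
-60*l(k, 4) + D = -60*11 + 2/9 = -660 + 2/9 = -5938/9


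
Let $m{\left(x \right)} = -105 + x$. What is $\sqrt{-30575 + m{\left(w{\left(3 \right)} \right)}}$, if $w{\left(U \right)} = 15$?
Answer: $i \sqrt{30665} \approx 175.11 i$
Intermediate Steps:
$\sqrt{-30575 + m{\left(w{\left(3 \right)} \right)}} = \sqrt{-30575 + \left(-105 + 15\right)} = \sqrt{-30575 - 90} = \sqrt{-30665} = i \sqrt{30665}$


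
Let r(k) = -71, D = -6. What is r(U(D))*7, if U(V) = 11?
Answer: -497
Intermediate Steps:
r(U(D))*7 = -71*7 = -497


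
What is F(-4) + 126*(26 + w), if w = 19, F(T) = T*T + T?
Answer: 5682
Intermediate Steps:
F(T) = T + T² (F(T) = T² + T = T + T²)
F(-4) + 126*(26 + w) = -4*(1 - 4) + 126*(26 + 19) = -4*(-3) + 126*45 = 12 + 5670 = 5682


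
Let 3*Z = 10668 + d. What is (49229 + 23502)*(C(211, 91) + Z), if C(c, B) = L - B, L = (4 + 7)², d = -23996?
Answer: -962812978/3 ≈ -3.2094e+8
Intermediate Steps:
L = 121 (L = 11² = 121)
C(c, B) = 121 - B
Z = -13328/3 (Z = (10668 - 23996)/3 = (⅓)*(-13328) = -13328/3 ≈ -4442.7)
(49229 + 23502)*(C(211, 91) + Z) = (49229 + 23502)*((121 - 1*91) - 13328/3) = 72731*((121 - 91) - 13328/3) = 72731*(30 - 13328/3) = 72731*(-13238/3) = -962812978/3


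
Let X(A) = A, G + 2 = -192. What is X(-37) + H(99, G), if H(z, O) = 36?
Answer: -1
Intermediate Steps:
G = -194 (G = -2 - 192 = -194)
X(-37) + H(99, G) = -37 + 36 = -1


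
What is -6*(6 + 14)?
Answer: -120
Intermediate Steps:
-6*(6 + 14) = -6*20 = -120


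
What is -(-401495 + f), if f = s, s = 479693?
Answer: -78198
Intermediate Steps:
f = 479693
-(-401495 + f) = -(-401495 + 479693) = -1*78198 = -78198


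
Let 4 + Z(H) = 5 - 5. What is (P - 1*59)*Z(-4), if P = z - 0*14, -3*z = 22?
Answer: 796/3 ≈ 265.33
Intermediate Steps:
z = -22/3 (z = -1/3*22 = -22/3 ≈ -7.3333)
Z(H) = -4 (Z(H) = -4 + (5 - 5) = -4 + 0 = -4)
P = -22/3 (P = -22/3 - 0*14 = -22/3 - 1*0 = -22/3 + 0 = -22/3 ≈ -7.3333)
(P - 1*59)*Z(-4) = (-22/3 - 1*59)*(-4) = (-22/3 - 59)*(-4) = -199/3*(-4) = 796/3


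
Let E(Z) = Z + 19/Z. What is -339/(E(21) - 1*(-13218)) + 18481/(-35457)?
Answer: -101713937/186007422 ≈ -0.54683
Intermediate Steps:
-339/(E(21) - 1*(-13218)) + 18481/(-35457) = -339/((21 + 19/21) - 1*(-13218)) + 18481/(-35457) = -339/((21 + 19*(1/21)) + 13218) + 18481*(-1/35457) = -339/((21 + 19/21) + 13218) - 18481/35457 = -339/(460/21 + 13218) - 18481/35457 = -339/278038/21 - 18481/35457 = -339*21/278038 - 18481/35457 = -7119/278038 - 18481/35457 = -101713937/186007422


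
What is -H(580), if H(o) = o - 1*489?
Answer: -91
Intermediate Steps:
H(o) = -489 + o (H(o) = o - 489 = -489 + o)
-H(580) = -(-489 + 580) = -1*91 = -91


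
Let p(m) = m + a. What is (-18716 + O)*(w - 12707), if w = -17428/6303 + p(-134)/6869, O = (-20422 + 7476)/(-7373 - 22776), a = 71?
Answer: 103498340922425663220/435103403581 ≈ 2.3787e+8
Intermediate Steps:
p(m) = 71 + m (p(m) = m + 71 = 71 + m)
O = 12946/30149 (O = -12946/(-30149) = -12946*(-1/30149) = 12946/30149 ≈ 0.42940)
w = -120110021/43295307 (w = -17428/6303 + (71 - 134)/6869 = -17428*1/6303 - 63*1/6869 = -17428/6303 - 63/6869 = -120110021/43295307 ≈ -2.7742)
(-18716 + O)*(w - 12707) = (-18716 + 12946/30149)*(-120110021/43295307 - 12707) = -564255738/30149*(-550273576070/43295307) = 103498340922425663220/435103403581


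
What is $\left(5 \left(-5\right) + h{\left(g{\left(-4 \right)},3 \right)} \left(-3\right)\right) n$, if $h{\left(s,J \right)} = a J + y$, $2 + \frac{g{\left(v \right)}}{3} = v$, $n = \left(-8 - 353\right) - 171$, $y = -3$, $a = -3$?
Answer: $-5852$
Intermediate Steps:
$n = -532$ ($n = -361 - 171 = -532$)
$g{\left(v \right)} = -6 + 3 v$
$h{\left(s,J \right)} = -3 - 3 J$ ($h{\left(s,J \right)} = - 3 J - 3 = -3 - 3 J$)
$\left(5 \left(-5\right) + h{\left(g{\left(-4 \right)},3 \right)} \left(-3\right)\right) n = \left(5 \left(-5\right) + \left(-3 - 9\right) \left(-3\right)\right) \left(-532\right) = \left(-25 + \left(-3 - 9\right) \left(-3\right)\right) \left(-532\right) = \left(-25 - -36\right) \left(-532\right) = \left(-25 + 36\right) \left(-532\right) = 11 \left(-532\right) = -5852$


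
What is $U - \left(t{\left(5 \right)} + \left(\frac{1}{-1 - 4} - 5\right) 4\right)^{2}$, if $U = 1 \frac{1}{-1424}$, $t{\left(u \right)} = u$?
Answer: $- \frac{8887209}{35600} \approx -249.64$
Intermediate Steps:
$U = - \frac{1}{1424}$ ($U = 1 \left(- \frac{1}{1424}\right) = - \frac{1}{1424} \approx -0.00070225$)
$U - \left(t{\left(5 \right)} + \left(\frac{1}{-1 - 4} - 5\right) 4\right)^{2} = - \frac{1}{1424} - \left(5 + \left(\frac{1}{-1 - 4} - 5\right) 4\right)^{2} = - \frac{1}{1424} - \left(5 + \left(\frac{1}{-5} - 5\right) 4\right)^{2} = - \frac{1}{1424} - \left(5 + \left(- \frac{1}{5} - 5\right) 4\right)^{2} = - \frac{1}{1424} - \left(5 - \frac{104}{5}\right)^{2} = - \frac{1}{1424} - \left(- \frac{79}{5}\right)^{2} = - \frac{1}{1424} - \frac{6241}{25} = - \frac{8887209}{35600}$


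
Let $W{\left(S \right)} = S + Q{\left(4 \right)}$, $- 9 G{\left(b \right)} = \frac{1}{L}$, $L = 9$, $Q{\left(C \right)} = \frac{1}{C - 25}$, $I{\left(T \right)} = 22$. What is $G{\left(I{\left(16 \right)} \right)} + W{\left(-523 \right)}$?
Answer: $- \frac{296575}{567} \approx -523.06$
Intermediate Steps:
$Q{\left(C \right)} = \frac{1}{-25 + C}$
$G{\left(b \right)} = - \frac{1}{81}$ ($G{\left(b \right)} = - \frac{1}{9 \cdot 9} = \left(- \frac{1}{9}\right) \frac{1}{9} = - \frac{1}{81}$)
$W{\left(S \right)} = - \frac{1}{21} + S$ ($W{\left(S \right)} = S + \frac{1}{-25 + 4} = S + \frac{1}{-21} = S - \frac{1}{21} = - \frac{1}{21} + S$)
$G{\left(I{\left(16 \right)} \right)} + W{\left(-523 \right)} = - \frac{1}{81} - \frac{10984}{21} = - \frac{296575}{567}$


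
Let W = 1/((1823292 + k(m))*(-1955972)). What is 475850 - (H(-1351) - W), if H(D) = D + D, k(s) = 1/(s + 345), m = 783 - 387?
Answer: 1264637931412182674171/2642634303925556 ≈ 4.7855e+5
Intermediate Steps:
m = 396
k(s) = 1/(345 + s)
H(D) = 2*D
W = -741/2642634303925556 (W = 1/((1823292 + 1/(345 + 396))*(-1955972)) = -1/1955972/(1823292 + 1/741) = -1/1955972/(1351059373/741) = (741/1351059373)*(-1/1955972) = -741/2642634303925556 ≈ -2.8040e-13)
475850 - (H(-1351) - W) = 475850 - (2*(-1351) - 1*(-741/2642634303925556)) = 475850 - (-2702 + 741/2642634303925556) = 475850 - 1*(-7140397889206851571/2642634303925556) = 475850 + 7140397889206851571/2642634303925556 = 1264637931412182674171/2642634303925556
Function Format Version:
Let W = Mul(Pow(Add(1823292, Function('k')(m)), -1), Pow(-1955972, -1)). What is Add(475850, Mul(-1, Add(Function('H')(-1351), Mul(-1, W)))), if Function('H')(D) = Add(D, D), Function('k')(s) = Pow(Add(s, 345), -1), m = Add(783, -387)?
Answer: Rational(1264637931412182674171, 2642634303925556) ≈ 4.7855e+5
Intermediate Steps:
m = 396
Function('k')(s) = Pow(Add(345, s), -1)
Function('H')(D) = Mul(2, D)
W = Rational(-741, 2642634303925556) (W = Mul(Pow(Add(1823292, Pow(Add(345, 396), -1)), -1), Pow(-1955972, -1)) = Mul(Pow(Add(1823292, Pow(741, -1)), -1), Rational(-1, 1955972)) = Mul(Pow(Add(1823292, Rational(1, 741)), -1), Rational(-1, 1955972)) = Mul(Pow(Rational(1351059373, 741), -1), Rational(-1, 1955972)) = Mul(Rational(741, 1351059373), Rational(-1, 1955972)) = Rational(-741, 2642634303925556) ≈ -2.8040e-13)
Add(475850, Mul(-1, Add(Function('H')(-1351), Mul(-1, W)))) = Add(475850, Mul(-1, Add(Mul(2, -1351), Mul(-1, Rational(-741, 2642634303925556))))) = Add(475850, Mul(-1, Add(-2702, Rational(741, 2642634303925556)))) = Add(475850, Mul(-1, Rational(-7140397889206851571, 2642634303925556))) = Add(475850, Rational(7140397889206851571, 2642634303925556)) = Rational(1264637931412182674171, 2642634303925556)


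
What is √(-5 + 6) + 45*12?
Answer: 541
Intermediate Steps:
√(-5 + 6) + 45*12 = √1 + 540 = 1 + 540 = 541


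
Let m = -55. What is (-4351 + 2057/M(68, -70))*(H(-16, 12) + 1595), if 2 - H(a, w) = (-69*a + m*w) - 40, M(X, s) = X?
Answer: -20618619/4 ≈ -5.1547e+6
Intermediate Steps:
H(a, w) = 42 + 55*w + 69*a (H(a, w) = 2 - ((-69*a - 55*w) - 40) = 2 - (-40 - 69*a - 55*w) = 2 + (40 + 55*w + 69*a) = 42 + 55*w + 69*a)
(-4351 + 2057/M(68, -70))*(H(-16, 12) + 1595) = (-4351 + 2057/68)*((42 + 55*12 + 69*(-16)) + 1595) = (-4351 + 2057*(1/68))*((42 + 660 - 1104) + 1595) = (-4351 + 121/4)*(-402 + 1595) = -17283/4*1193 = -20618619/4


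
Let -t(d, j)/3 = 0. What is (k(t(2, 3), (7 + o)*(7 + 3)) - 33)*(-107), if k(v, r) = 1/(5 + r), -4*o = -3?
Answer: 582401/165 ≈ 3529.7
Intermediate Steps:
o = ¾ (o = -¼*(-3) = ¾ ≈ 0.75000)
t(d, j) = 0 (t(d, j) = -3*0 = 0)
(k(t(2, 3), (7 + o)*(7 + 3)) - 33)*(-107) = (1/(5 + (7 + ¾)*(7 + 3)) - 33)*(-107) = (1/(5 + (31/4)*10) - 33)*(-107) = (1/(5 + 155/2) - 33)*(-107) = (1/(165/2) - 33)*(-107) = (2/165 - 33)*(-107) = -5443/165*(-107) = 582401/165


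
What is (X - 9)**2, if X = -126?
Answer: 18225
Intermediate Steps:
(X - 9)**2 = (-126 - 9)**2 = (-135)**2 = 18225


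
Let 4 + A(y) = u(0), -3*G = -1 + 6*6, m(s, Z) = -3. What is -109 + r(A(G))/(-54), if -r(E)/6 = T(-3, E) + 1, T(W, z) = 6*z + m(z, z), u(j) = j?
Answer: -1007/9 ≈ -111.89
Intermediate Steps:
G = -35/3 (G = -(-1 + 6*6)/3 = -(-1 + 36)/3 = -⅓*35 = -35/3 ≈ -11.667)
A(y) = -4 (A(y) = -4 + 0 = -4)
T(W, z) = -3 + 6*z (T(W, z) = 6*z - 3 = -3 + 6*z)
r(E) = 12 - 36*E (r(E) = -6*((-3 + 6*E) + 1) = -6*(-2 + 6*E) = 12 - 36*E)
-109 + r(A(G))/(-54) = -109 + (12 - 36*(-4))/(-54) = -109 + (12 + 144)*(-1/54) = -109 + 156*(-1/54) = -109 - 26/9 = -1007/9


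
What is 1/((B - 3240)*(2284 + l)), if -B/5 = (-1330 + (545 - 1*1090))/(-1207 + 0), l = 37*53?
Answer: -1207/16640633475 ≈ -7.2533e-8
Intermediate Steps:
l = 1961
B = -9375/1207 (B = -5*(-1330 + (545 - 1*1090))/(-1207 + 0) = -5*(-1330 + (545 - 1090))/(-1207) = -5*(-1330 - 545)*(-1)/1207 = -(-9375)*(-1)/1207 = -5*1875/1207 = -9375/1207 ≈ -7.7672)
1/((B - 3240)*(2284 + l)) = 1/((-9375/1207 - 3240)*(2284 + 1961)) = 1/(-3920055/1207*4245) = 1/(-16640633475/1207) = -1207/16640633475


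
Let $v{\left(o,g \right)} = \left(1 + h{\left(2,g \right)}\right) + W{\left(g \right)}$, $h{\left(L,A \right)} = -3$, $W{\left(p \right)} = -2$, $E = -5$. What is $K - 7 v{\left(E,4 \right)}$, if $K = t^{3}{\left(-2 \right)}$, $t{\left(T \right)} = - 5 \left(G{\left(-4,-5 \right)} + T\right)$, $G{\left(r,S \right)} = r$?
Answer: $27028$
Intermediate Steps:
$t{\left(T \right)} = 20 - 5 T$ ($t{\left(T \right)} = - 5 \left(-4 + T\right) = 20 - 5 T$)
$K = 27000$ ($K = \left(20 - -10\right)^{3} = \left(20 + 10\right)^{3} = 30^{3} = 27000$)
$v{\left(o,g \right)} = -4$ ($v{\left(o,g \right)} = \left(1 - 3\right) - 2 = -2 - 2 = -4$)
$K - 7 v{\left(E,4 \right)} = 27000 - -28 = 27000 + 28 = 27028$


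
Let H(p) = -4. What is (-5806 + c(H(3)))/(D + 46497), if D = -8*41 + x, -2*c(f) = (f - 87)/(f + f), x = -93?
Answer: -92987/737216 ≈ -0.12613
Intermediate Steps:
c(f) = -(-87 + f)/(4*f) (c(f) = -(f - 87)/(2*(f + f)) = -(-87 + f)/(2*(2*f)) = -(-87 + f)*1/(2*f)/2 = -(-87 + f)/(4*f))
D = -421 (D = -8*41 - 93 = -328 - 93 = -421)
(-5806 + c(H(3)))/(D + 46497) = (-5806 + (¼)*(87 - 1*(-4))/(-4))/(-421 + 46497) = (-5806 + (¼)*(-¼)*(87 + 4))/46076 = (-5806 + (¼)*(-¼)*91)*(1/46076) = (-5806 - 91/16)*(1/46076) = -92987/16*1/46076 = -92987/737216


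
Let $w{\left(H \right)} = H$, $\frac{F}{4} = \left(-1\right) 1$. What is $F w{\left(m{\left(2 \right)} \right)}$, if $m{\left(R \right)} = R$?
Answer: $-8$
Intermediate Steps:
$F = -4$ ($F = 4 \left(\left(-1\right) 1\right) = 4 \left(-1\right) = -4$)
$F w{\left(m{\left(2 \right)} \right)} = \left(-4\right) 2 = -8$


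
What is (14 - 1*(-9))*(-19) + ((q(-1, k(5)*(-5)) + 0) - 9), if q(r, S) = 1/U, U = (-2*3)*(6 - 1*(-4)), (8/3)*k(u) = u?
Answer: -26761/60 ≈ -446.02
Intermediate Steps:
k(u) = 3*u/8
U = -60 (U = -6*(6 + 4) = -6*10 = -60)
q(r, S) = -1/60 (q(r, S) = 1/(-60) = -1/60)
(14 - 1*(-9))*(-19) + ((q(-1, k(5)*(-5)) + 0) - 9) = (14 - 1*(-9))*(-19) + ((-1/60 + 0) - 9) = (14 + 9)*(-19) + (-1/60 - 9) = 23*(-19) - 541/60 = -437 - 541/60 = -26761/60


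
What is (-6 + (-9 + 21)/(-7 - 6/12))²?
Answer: 1444/25 ≈ 57.760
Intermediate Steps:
(-6 + (-9 + 21)/(-7 - 6/12))² = (-6 + 12/(-7 - 6*1/12))² = (-6 + 12/(-7 - ½))² = (-6 + 12/(-15/2))² = (-6 + 12*(-2/15))² = (-6 - 8/5)² = (-38/5)² = 1444/25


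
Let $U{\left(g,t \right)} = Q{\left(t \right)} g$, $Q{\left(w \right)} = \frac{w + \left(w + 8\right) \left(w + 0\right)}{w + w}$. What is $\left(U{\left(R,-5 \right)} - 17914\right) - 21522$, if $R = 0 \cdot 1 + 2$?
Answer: $-39432$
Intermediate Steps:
$Q{\left(w \right)} = \frac{w + w \left(8 + w\right)}{2 w}$ ($Q{\left(w \right)} = \frac{w + \left(8 + w\right) w}{2 w} = \left(w + w \left(8 + w\right)\right) \frac{1}{2 w} = \frac{w + w \left(8 + w\right)}{2 w}$)
$R = 2$ ($R = 0 + 2 = 2$)
$U{\left(g,t \right)} = g \left(\frac{9}{2} + \frac{t}{2}\right)$ ($U{\left(g,t \right)} = \left(\frac{9}{2} + \frac{t}{2}\right) g = g \left(\frac{9}{2} + \frac{t}{2}\right)$)
$\left(U{\left(R,-5 \right)} - 17914\right) - 21522 = \left(\frac{1}{2} \cdot 2 \left(9 - 5\right) - 17914\right) - 21522 = \left(\frac{1}{2} \cdot 2 \cdot 4 - 17914\right) - 21522 = \left(4 - 17914\right) - 21522 = -17910 - 21522 = -39432$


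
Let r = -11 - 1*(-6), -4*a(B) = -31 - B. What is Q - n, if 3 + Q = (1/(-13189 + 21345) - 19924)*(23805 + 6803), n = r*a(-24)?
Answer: -4973804330047/8156 ≈ -6.0983e+8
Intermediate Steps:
a(B) = 31/4 + B/4 (a(B) = -(-31 - B)/4 = 31/4 + B/4)
r = -5 (r = -11 + 6 = -5)
n = -35/4 (n = -5*(31/4 + (¼)*(-24)) = -5*(31/4 - 6) = -5*7/4 = -35/4 ≈ -8.7500)
Q = -1243451100353/2039 (Q = -3 + (1/(-13189 + 21345) - 19924)*(23805 + 6803) = -3 + (1/8156 - 19924)*30608 = -3 - 162500143/8156*30608 = -3 - 1243451094236/2039 = -1243451100353/2039 ≈ -6.0983e+8)
Q - n = -1243451100353/2039 - 1*(-35/4) = -1243451100353/2039 + 35/4 = -4973804330047/8156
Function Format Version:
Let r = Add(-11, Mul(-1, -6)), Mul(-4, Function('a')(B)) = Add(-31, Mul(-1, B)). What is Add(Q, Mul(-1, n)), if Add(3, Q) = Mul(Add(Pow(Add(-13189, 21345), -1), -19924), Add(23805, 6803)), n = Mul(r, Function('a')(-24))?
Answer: Rational(-4973804330047, 8156) ≈ -6.0983e+8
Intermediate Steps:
Function('a')(B) = Add(Rational(31, 4), Mul(Rational(1, 4), B)) (Function('a')(B) = Mul(Rational(-1, 4), Add(-31, Mul(-1, B))) = Add(Rational(31, 4), Mul(Rational(1, 4), B)))
r = -5 (r = Add(-11, 6) = -5)
n = Rational(-35, 4) (n = Mul(-5, Add(Rational(31, 4), Mul(Rational(1, 4), -24))) = Mul(-5, Add(Rational(31, 4), -6)) = Mul(-5, Rational(7, 4)) = Rational(-35, 4) ≈ -8.7500)
Q = Rational(-1243451100353, 2039) (Q = Add(-3, Mul(Add(Pow(Add(-13189, 21345), -1), -19924), Add(23805, 6803))) = Add(-3, Mul(Add(Pow(8156, -1), -19924), 30608)) = Add(-3, Mul(Add(Rational(1, 8156), -19924), 30608)) = Add(-3, Mul(Rational(-162500143, 8156), 30608)) = Add(-3, Rational(-1243451094236, 2039)) = Rational(-1243451100353, 2039) ≈ -6.0983e+8)
Add(Q, Mul(-1, n)) = Add(Rational(-1243451100353, 2039), Mul(-1, Rational(-35, 4))) = Add(Rational(-1243451100353, 2039), Rational(35, 4)) = Rational(-4973804330047, 8156)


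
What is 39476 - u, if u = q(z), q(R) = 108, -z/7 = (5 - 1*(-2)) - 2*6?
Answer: 39368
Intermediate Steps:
z = 35 (z = -7*((5 - 1*(-2)) - 2*6) = -7*((5 + 2) - 12) = -7*(7 - 12) = -7*(-5) = 35)
u = 108
39476 - u = 39476 - 1*108 = 39476 - 108 = 39368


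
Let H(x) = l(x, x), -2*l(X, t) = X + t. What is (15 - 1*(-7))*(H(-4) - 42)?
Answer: -836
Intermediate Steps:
l(X, t) = -X/2 - t/2 (l(X, t) = -(X + t)/2 = -X/2 - t/2)
H(x) = -x (H(x) = -x/2 - x/2 = -x)
(15 - 1*(-7))*(H(-4) - 42) = (15 - 1*(-7))*(-1*(-4) - 42) = (15 + 7)*(4 - 42) = 22*(-38) = -836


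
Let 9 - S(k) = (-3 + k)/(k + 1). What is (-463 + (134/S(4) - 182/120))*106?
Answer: -15716143/330 ≈ -47625.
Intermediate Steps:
S(k) = 9 - (-3 + k)/(1 + k) (S(k) = 9 - (-3 + k)/(k + 1) = 9 - (-3 + k)/(1 + k))
(-463 + (134/S(4) - 182/120))*106 = (-463 + (134/((4*(3 + 2*4)/(1 + 4))) - 182/120))*106 = (-463 + (134/((4*(3 + 8)/5)) - 182*1/120))*106 = (-463 + (134/((4*(1/5)*11)) - 91/60))*106 = (-463 + (134/(44/5) - 91/60))*106 = (-463 + (134*(5/44) - 91/60))*106 = (-463 + (335/22 - 91/60))*106 = (-463 + 9049/660)*106 = -296531/660*106 = -15716143/330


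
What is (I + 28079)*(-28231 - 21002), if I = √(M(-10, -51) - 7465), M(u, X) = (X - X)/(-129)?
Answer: -1382413407 - 49233*I*√7465 ≈ -1.3824e+9 - 4.2537e+6*I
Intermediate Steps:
M(u, X) = 0 (M(u, X) = 0*(-1/129) = 0)
I = I*√7465 (I = √(0 - 7465) = √(-7465) = I*√7465 ≈ 86.4*I)
(I + 28079)*(-28231 - 21002) = (I*√7465 + 28079)*(-28231 - 21002) = (28079 + I*√7465)*(-49233) = -1382413407 - 49233*I*√7465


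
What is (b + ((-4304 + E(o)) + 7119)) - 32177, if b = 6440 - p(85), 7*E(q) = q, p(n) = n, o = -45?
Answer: -161094/7 ≈ -23013.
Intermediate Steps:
E(q) = q/7
b = 6355 (b = 6440 - 1*85 = 6440 - 85 = 6355)
(b + ((-4304 + E(o)) + 7119)) - 32177 = (6355 + ((-4304 + (⅐)*(-45)) + 7119)) - 32177 = (6355 + ((-4304 - 45/7) + 7119)) - 32177 = (6355 + (-30173/7 + 7119)) - 32177 = (6355 + 19660/7) - 32177 = 64145/7 - 32177 = -161094/7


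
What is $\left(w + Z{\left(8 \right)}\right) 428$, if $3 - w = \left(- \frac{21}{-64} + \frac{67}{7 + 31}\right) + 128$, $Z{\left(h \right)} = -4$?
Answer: $- \frac{17056549}{304} \approx -56107.0$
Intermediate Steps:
$w = - \frac{154543}{1216}$ ($w = 3 - \left(\left(- \frac{21}{-64} + \frac{67}{7 + 31}\right) + 128\right) = 3 - \left(\left(\left(-21\right) \left(- \frac{1}{64}\right) + \frac{67}{38}\right) + 128\right) = 3 - \left(\left(\frac{21}{64} + 67 \cdot \frac{1}{38}\right) + 128\right) = 3 - \left(\left(\frac{21}{64} + \frac{67}{38}\right) + 128\right) = 3 - \left(\frac{2543}{1216} + 128\right) = 3 - \frac{158191}{1216} = - \frac{154543}{1216} \approx -127.09$)
$\left(w + Z{\left(8 \right)}\right) 428 = \left(- \frac{154543}{1216} - 4\right) 428 = \left(- \frac{159407}{1216}\right) 428 = - \frac{17056549}{304}$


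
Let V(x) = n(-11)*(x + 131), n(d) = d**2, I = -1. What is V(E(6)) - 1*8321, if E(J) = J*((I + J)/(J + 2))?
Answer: 31935/4 ≈ 7983.8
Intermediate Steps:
E(J) = J*(-1 + J)/(2 + J) (E(J) = J*((-1 + J)/(J + 2)) = J*((-1 + J)/(2 + J)) = J*(-1 + J)/(2 + J))
V(x) = 15851 + 121*x (V(x) = (-11)**2*(x + 131) = 121*(131 + x) = 15851 + 121*x)
V(E(6)) - 1*8321 = (15851 + 121*(6*(-1 + 6)/(2 + 6))) - 1*8321 = (15851 + 121*(6*5/8)) - 8321 = (15851 + 121*(6*(1/8)*5)) - 8321 = (15851 + 121*(15/4)) - 8321 = (15851 + 1815/4) - 8321 = 65219/4 - 8321 = 31935/4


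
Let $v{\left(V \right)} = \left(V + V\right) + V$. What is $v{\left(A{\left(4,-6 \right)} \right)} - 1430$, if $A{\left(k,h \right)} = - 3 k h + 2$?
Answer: $-1208$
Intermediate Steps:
$A{\left(k,h \right)} = 2 - 3 h k$ ($A{\left(k,h \right)} = - 3 h k + 2 = 2 - 3 h k$)
$v{\left(V \right)} = 3 V$ ($v{\left(V \right)} = 2 V + V = 3 V$)
$v{\left(A{\left(4,-6 \right)} \right)} - 1430 = 3 \left(2 - \left(-18\right) 4\right) - 1430 = 3 \left(2 + 72\right) - 1430 = 3 \cdot 74 - 1430 = 222 - 1430 = -1208$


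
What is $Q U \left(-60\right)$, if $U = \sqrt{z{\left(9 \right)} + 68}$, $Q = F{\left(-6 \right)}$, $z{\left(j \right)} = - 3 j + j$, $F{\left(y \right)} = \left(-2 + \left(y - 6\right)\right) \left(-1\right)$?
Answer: $- 4200 \sqrt{2} \approx -5939.7$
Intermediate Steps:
$F{\left(y \right)} = 8 - y$ ($F{\left(y \right)} = \left(-2 + \left(y - 6\right)\right) \left(-1\right) = \left(-2 + \left(-6 + y\right)\right) \left(-1\right) = \left(-8 + y\right) \left(-1\right) = 8 - y$)
$z{\left(j \right)} = - 2 j$
$Q = 14$ ($Q = 8 - -6 = 8 + 6 = 14$)
$U = 5 \sqrt{2}$ ($U = \sqrt{\left(-2\right) 9 + 68} = \sqrt{-18 + 68} = \sqrt{50} = 5 \sqrt{2} \approx 7.0711$)
$Q U \left(-60\right) = 14 \cdot 5 \sqrt{2} \left(-60\right) = 70 \sqrt{2} \left(-60\right) = - 4200 \sqrt{2}$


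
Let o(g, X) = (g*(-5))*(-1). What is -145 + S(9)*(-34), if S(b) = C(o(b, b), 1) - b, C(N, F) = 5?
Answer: -9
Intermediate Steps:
o(g, X) = 5*g (o(g, X) = -5*g*(-1) = 5*g)
S(b) = 5 - b
-145 + S(9)*(-34) = -145 + (5 - 1*9)*(-34) = -145 + (5 - 9)*(-34) = -145 - 4*(-34) = -145 + 136 = -9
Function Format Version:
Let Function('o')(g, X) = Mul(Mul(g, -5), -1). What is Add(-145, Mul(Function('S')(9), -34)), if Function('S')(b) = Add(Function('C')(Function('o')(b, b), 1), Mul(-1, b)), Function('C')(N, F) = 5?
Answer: -9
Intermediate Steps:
Function('o')(g, X) = Mul(5, g) (Function('o')(g, X) = Mul(Mul(-5, g), -1) = Mul(5, g))
Function('S')(b) = Add(5, Mul(-1, b))
Add(-145, Mul(Function('S')(9), -34)) = Add(-145, Mul(Add(5, Mul(-1, 9)), -34)) = Add(-145, Mul(Add(5, -9), -34)) = Add(-145, Mul(-4, -34)) = Add(-145, 136) = -9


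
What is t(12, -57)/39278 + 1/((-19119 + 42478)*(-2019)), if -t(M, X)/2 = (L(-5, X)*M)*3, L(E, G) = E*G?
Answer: -483880303099/926211002619 ≈ -0.52243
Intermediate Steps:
t(M, X) = 30*M*X (t(M, X) = -2*(-5*X)*M*3 = -2*(-5*M*X)*3 = -(-30)*M*X = 30*M*X)
t(12, -57)/39278 + 1/((-19119 + 42478)*(-2019)) = (30*12*(-57))/39278 + 1/((-19119 + 42478)*(-2019)) = -20520*1/39278 - 1/2019/23359 = -10260/19639 + (1/23359)*(-1/2019) = -10260/19639 - 1/47161821 = -483880303099/926211002619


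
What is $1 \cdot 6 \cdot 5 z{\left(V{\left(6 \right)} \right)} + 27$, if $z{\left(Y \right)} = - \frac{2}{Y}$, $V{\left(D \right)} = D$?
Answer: $17$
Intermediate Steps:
$1 \cdot 6 \cdot 5 z{\left(V{\left(6 \right)} \right)} + 27 = 1 \cdot 6 \cdot 5 \left(- \frac{2}{6}\right) + 27 = 6 \cdot 5 \left(\left(-2\right) \frac{1}{6}\right) + 27 = 30 \left(- \frac{1}{3}\right) + 27 = -10 + 27 = 17$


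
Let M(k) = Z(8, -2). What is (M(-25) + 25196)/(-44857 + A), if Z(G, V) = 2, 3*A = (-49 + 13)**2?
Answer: -25198/44425 ≈ -0.56720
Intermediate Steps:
A = 432 (A = (-49 + 13)**2/3 = (1/3)*(-36)**2 = (1/3)*1296 = 432)
M(k) = 2
(M(-25) + 25196)/(-44857 + A) = (2 + 25196)/(-44857 + 432) = 25198/(-44425) = 25198*(-1/44425) = -25198/44425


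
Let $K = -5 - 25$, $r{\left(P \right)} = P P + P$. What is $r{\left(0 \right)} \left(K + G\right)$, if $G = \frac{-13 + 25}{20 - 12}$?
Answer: $0$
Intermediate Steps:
$r{\left(P \right)} = P + P^{2}$ ($r{\left(P \right)} = P^{2} + P = P + P^{2}$)
$G = \frac{3}{2}$ ($G = \frac{12}{8} = 12 \cdot \frac{1}{8} = \frac{3}{2} \approx 1.5$)
$K = -30$
$r{\left(0 \right)} \left(K + G\right) = 0 \left(1 + 0\right) \left(-30 + \frac{3}{2}\right) = 0 \cdot 1 \left(- \frac{57}{2}\right) = 0 \left(- \frac{57}{2}\right) = 0$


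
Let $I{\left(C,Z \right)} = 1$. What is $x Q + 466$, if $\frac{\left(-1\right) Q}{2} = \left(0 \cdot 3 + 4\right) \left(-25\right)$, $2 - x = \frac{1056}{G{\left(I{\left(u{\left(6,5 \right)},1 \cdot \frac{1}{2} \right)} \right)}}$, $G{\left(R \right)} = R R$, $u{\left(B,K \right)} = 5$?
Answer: $-210334$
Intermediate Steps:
$G{\left(R \right)} = R^{2}$
$x = -1054$ ($x = 2 - \frac{1056}{1^{2}} = 2 - \frac{1056}{1} = 2 - 1056 \cdot 1 = 2 - 1056 = -1054$)
$Q = 200$ ($Q = - 2 \left(0 \cdot 3 + 4\right) \left(-25\right) = - 2 \left(0 + 4\right) \left(-25\right) = - 2 \cdot 4 \left(-25\right) = \left(-2\right) \left(-100\right) = 200$)
$x Q + 466 = \left(-1054\right) 200 + 466 = -210800 + 466 = -210334$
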